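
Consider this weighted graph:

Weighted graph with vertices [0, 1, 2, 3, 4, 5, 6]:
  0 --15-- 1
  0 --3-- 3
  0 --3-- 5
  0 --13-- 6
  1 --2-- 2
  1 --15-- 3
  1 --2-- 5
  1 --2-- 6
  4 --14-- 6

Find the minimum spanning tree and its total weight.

Applying Kruskal's algorithm (sort edges by weight, add if no cycle):
  Add (1,5) w=2
  Add (1,6) w=2
  Add (1,2) w=2
  Add (0,5) w=3
  Add (0,3) w=3
  Skip (0,6) w=13 (creates cycle)
  Add (4,6) w=14
  Skip (0,1) w=15 (creates cycle)
  Skip (1,3) w=15 (creates cycle)
MST weight = 26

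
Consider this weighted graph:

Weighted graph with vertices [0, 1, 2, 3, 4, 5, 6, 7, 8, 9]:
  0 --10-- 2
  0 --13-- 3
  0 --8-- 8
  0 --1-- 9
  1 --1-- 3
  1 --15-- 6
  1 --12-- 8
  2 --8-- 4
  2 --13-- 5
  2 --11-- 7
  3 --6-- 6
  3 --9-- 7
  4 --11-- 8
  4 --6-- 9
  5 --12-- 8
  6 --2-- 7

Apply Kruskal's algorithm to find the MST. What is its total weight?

Applying Kruskal's algorithm (sort edges by weight, add if no cycle):
  Add (0,9) w=1
  Add (1,3) w=1
  Add (6,7) w=2
  Add (3,6) w=6
  Add (4,9) w=6
  Add (0,8) w=8
  Add (2,4) w=8
  Skip (3,7) w=9 (creates cycle)
  Skip (0,2) w=10 (creates cycle)
  Add (2,7) w=11
  Skip (4,8) w=11 (creates cycle)
  Skip (1,8) w=12 (creates cycle)
  Add (5,8) w=12
  Skip (0,3) w=13 (creates cycle)
  Skip (2,5) w=13 (creates cycle)
  Skip (1,6) w=15 (creates cycle)
MST weight = 55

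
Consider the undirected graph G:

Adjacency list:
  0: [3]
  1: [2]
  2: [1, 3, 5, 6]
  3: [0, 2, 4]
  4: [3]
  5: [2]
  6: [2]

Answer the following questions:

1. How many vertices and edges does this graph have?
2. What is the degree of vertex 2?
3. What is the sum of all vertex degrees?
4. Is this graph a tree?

Count: 7 vertices, 6 edges.
Vertex 2 has neighbors [1, 3, 5, 6], degree = 4.
Handshaking lemma: 2 * 6 = 12.
A graph is a tree iff it is connected and has exactly n-1 edges. This graph is connected (all 7 vertices in one component) and has 7-1 = 6 edges. It is a tree.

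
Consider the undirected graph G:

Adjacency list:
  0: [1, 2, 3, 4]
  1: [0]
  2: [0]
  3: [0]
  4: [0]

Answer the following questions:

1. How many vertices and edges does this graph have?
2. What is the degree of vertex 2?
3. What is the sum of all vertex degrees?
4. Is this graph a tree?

Count: 5 vertices, 4 edges.
Vertex 2 has neighbors [0], degree = 1.
Handshaking lemma: 2 * 4 = 8.
A graph is a tree iff it is connected and has exactly n-1 edges. This graph is connected (all 5 vertices in one component) and has 5-1 = 4 edges. It is a tree.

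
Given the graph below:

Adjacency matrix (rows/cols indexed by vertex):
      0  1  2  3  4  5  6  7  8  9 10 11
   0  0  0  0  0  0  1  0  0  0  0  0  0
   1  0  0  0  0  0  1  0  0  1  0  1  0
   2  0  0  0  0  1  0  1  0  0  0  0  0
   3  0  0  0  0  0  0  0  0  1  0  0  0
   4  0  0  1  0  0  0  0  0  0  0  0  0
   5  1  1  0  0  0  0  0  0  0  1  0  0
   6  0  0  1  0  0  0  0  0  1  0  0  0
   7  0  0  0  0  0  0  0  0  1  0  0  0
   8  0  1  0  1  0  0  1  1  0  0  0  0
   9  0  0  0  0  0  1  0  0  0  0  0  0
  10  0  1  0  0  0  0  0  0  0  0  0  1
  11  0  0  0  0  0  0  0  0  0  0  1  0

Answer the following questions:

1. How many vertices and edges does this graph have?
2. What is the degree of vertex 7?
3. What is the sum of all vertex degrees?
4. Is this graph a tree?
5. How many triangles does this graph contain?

Count: 12 vertices, 11 edges.
Vertex 7 has neighbors [8], degree = 1.
Handshaking lemma: 2 * 11 = 22.
A graph is a tree iff it is connected and has exactly n-1 edges. This graph is connected (all 12 vertices in one component) and has 12-1 = 11 edges. It is a tree.
Number of triangles = 0.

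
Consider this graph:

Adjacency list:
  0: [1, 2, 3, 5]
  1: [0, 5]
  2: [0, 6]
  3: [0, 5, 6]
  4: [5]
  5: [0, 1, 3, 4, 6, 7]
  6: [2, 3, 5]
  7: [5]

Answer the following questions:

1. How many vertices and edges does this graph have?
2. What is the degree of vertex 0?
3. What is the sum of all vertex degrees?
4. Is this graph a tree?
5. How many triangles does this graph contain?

Count: 8 vertices, 11 edges.
Vertex 0 has neighbors [1, 2, 3, 5], degree = 4.
Handshaking lemma: 2 * 11 = 22.
A tree on 8 vertices has 7 edges. This graph has 11 edges (4 extra). Not a tree.
Number of triangles = 3.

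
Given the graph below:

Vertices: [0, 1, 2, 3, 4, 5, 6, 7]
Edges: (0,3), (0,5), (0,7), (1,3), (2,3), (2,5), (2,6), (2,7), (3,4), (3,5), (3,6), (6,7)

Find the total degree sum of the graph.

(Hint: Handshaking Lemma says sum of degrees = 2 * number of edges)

Count edges: 12 edges.
By Handshaking Lemma: sum of degrees = 2 * 12 = 24.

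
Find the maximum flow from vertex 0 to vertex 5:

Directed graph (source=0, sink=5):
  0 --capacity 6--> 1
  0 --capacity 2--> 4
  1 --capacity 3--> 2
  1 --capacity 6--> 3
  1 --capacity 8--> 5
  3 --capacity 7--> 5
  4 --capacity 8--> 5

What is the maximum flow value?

Computing max flow:
  Flow on (0->1): 6/6
  Flow on (0->4): 2/2
  Flow on (1->5): 6/8
  Flow on (4->5): 2/8
Maximum flow = 8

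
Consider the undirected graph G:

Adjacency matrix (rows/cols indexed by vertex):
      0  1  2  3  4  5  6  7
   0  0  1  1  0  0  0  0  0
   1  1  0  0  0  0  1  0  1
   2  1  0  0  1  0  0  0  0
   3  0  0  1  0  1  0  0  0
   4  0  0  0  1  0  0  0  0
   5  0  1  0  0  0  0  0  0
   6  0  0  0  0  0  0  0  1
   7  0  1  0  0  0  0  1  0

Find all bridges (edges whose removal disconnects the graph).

A bridge is an edge whose removal increases the number of connected components.
Bridges found: (0,1), (0,2), (1,5), (1,7), (2,3), (3,4), (6,7)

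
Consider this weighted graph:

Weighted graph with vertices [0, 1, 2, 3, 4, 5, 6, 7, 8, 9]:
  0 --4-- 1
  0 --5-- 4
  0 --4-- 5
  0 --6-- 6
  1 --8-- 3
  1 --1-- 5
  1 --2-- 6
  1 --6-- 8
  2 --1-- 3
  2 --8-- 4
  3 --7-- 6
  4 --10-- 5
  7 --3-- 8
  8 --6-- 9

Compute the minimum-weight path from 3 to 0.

Using Dijkstra's algorithm from vertex 3:
Shortest path: 3 -> 1 -> 0
Total weight: 8 + 4 = 12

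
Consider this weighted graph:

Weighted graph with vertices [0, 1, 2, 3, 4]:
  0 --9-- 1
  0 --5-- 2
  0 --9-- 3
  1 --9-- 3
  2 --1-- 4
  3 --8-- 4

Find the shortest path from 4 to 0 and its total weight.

Using Dijkstra's algorithm from vertex 4:
Shortest path: 4 -> 2 -> 0
Total weight: 1 + 5 = 6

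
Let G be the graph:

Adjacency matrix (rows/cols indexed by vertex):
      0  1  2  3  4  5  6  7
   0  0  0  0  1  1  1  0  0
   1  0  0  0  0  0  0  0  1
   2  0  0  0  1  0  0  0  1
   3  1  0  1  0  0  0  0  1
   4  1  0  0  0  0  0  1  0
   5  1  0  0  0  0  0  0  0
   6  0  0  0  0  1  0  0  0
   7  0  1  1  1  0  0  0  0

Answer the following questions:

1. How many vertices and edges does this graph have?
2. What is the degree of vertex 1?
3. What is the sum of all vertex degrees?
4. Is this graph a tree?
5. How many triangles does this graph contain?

Count: 8 vertices, 8 edges.
Vertex 1 has neighbors [7], degree = 1.
Handshaking lemma: 2 * 8 = 16.
A tree on 8 vertices has 7 edges. This graph has 8 edges (1 extra). Not a tree.
Number of triangles = 1.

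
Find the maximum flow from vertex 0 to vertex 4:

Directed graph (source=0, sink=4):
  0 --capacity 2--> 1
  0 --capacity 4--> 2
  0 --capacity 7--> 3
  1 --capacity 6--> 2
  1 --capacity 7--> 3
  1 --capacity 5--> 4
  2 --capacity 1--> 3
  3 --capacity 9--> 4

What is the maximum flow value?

Computing max flow:
  Flow on (0->1): 2/2
  Flow on (0->2): 1/4
  Flow on (0->3): 7/7
  Flow on (1->4): 2/5
  Flow on (2->3): 1/1
  Flow on (3->4): 8/9
Maximum flow = 10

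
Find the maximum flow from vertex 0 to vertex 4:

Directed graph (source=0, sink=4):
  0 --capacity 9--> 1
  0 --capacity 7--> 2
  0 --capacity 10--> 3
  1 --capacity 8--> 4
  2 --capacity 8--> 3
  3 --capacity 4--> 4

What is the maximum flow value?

Computing max flow:
  Flow on (0->1): 8/9
  Flow on (0->3): 4/10
  Flow on (1->4): 8/8
  Flow on (3->4): 4/4
Maximum flow = 12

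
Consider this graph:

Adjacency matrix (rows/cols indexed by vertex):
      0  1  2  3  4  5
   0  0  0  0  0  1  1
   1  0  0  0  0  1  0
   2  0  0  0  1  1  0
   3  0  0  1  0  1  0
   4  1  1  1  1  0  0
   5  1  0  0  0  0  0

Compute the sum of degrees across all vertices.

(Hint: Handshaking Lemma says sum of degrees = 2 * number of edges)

Count edges: 6 edges.
By Handshaking Lemma: sum of degrees = 2 * 6 = 12.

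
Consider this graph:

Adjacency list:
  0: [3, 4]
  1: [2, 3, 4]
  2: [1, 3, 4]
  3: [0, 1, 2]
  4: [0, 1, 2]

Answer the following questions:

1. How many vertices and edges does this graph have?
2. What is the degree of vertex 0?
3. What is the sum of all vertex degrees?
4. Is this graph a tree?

Count: 5 vertices, 7 edges.
Vertex 0 has neighbors [3, 4], degree = 2.
Handshaking lemma: 2 * 7 = 14.
A tree on 5 vertices has 4 edges. This graph has 7 edges (3 extra). Not a tree.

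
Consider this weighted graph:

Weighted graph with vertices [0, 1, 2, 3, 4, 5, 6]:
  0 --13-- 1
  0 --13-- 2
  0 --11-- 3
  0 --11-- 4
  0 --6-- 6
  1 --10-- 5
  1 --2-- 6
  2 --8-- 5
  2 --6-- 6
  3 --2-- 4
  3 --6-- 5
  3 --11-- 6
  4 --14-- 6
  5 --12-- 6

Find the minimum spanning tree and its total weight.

Applying Kruskal's algorithm (sort edges by weight, add if no cycle):
  Add (1,6) w=2
  Add (3,4) w=2
  Add (0,6) w=6
  Add (2,6) w=6
  Add (3,5) w=6
  Add (2,5) w=8
  Skip (1,5) w=10 (creates cycle)
  Skip (0,3) w=11 (creates cycle)
  Skip (0,4) w=11 (creates cycle)
  Skip (3,6) w=11 (creates cycle)
  Skip (5,6) w=12 (creates cycle)
  Skip (0,1) w=13 (creates cycle)
  Skip (0,2) w=13 (creates cycle)
  Skip (4,6) w=14 (creates cycle)
MST weight = 30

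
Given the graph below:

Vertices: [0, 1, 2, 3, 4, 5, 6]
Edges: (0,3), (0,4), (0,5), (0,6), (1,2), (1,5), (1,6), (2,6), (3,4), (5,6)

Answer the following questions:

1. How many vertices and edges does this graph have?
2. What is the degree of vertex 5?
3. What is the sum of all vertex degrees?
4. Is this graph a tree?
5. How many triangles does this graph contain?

Count: 7 vertices, 10 edges.
Vertex 5 has neighbors [0, 1, 6], degree = 3.
Handshaking lemma: 2 * 10 = 20.
A tree on 7 vertices has 6 edges. This graph has 10 edges (4 extra). Not a tree.
Number of triangles = 4.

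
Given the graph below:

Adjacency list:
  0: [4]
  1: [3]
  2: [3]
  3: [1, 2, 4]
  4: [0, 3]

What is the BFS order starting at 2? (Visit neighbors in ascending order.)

BFS from vertex 2 (neighbors processed in ascending order):
Visit order: 2, 3, 1, 4, 0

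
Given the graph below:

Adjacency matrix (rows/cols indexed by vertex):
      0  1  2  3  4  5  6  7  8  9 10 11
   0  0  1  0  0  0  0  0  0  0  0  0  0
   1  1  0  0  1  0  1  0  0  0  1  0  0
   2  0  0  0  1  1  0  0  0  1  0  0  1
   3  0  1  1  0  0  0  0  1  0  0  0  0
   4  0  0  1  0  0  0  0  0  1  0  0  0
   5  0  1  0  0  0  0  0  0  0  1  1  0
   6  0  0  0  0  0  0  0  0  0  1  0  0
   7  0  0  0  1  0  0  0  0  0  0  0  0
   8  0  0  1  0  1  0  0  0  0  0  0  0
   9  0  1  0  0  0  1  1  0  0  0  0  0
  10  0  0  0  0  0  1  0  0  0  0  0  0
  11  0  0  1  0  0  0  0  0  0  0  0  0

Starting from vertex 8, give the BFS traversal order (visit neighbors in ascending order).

BFS from vertex 8 (neighbors processed in ascending order):
Visit order: 8, 2, 4, 3, 11, 1, 7, 0, 5, 9, 10, 6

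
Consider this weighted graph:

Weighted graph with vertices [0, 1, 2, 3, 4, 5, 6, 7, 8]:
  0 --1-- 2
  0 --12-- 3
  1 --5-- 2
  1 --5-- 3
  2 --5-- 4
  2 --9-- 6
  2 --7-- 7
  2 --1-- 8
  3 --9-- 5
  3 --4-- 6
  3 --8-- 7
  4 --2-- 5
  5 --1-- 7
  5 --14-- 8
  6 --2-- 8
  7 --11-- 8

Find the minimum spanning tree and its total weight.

Applying Kruskal's algorithm (sort edges by weight, add if no cycle):
  Add (0,2) w=1
  Add (2,8) w=1
  Add (5,7) w=1
  Add (4,5) w=2
  Add (6,8) w=2
  Add (3,6) w=4
  Add (1,3) w=5
  Skip (1,2) w=5 (creates cycle)
  Add (2,4) w=5
  Skip (2,7) w=7 (creates cycle)
  Skip (3,7) w=8 (creates cycle)
  Skip (2,6) w=9 (creates cycle)
  Skip (3,5) w=9 (creates cycle)
  Skip (7,8) w=11 (creates cycle)
  Skip (0,3) w=12 (creates cycle)
  Skip (5,8) w=14 (creates cycle)
MST weight = 21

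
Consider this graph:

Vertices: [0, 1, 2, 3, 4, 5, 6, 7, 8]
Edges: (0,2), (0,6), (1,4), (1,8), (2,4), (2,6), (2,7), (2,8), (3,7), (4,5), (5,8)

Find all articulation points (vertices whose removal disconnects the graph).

An articulation point is a vertex whose removal disconnects the graph.
Articulation points: [2, 7]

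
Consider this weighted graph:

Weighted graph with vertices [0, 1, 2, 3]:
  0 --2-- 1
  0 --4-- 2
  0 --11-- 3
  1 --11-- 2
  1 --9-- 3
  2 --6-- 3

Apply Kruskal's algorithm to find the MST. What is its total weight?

Applying Kruskal's algorithm (sort edges by weight, add if no cycle):
  Add (0,1) w=2
  Add (0,2) w=4
  Add (2,3) w=6
  Skip (1,3) w=9 (creates cycle)
  Skip (0,3) w=11 (creates cycle)
  Skip (1,2) w=11 (creates cycle)
MST weight = 12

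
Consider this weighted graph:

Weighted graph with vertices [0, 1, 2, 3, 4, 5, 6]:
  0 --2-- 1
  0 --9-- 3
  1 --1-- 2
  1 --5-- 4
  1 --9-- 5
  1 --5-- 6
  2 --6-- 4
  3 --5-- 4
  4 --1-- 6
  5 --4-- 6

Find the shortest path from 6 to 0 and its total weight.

Using Dijkstra's algorithm from vertex 6:
Shortest path: 6 -> 1 -> 0
Total weight: 5 + 2 = 7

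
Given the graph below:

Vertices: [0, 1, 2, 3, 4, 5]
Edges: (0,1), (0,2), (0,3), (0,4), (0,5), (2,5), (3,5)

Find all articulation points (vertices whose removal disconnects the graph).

An articulation point is a vertex whose removal disconnects the graph.
Articulation points: [0]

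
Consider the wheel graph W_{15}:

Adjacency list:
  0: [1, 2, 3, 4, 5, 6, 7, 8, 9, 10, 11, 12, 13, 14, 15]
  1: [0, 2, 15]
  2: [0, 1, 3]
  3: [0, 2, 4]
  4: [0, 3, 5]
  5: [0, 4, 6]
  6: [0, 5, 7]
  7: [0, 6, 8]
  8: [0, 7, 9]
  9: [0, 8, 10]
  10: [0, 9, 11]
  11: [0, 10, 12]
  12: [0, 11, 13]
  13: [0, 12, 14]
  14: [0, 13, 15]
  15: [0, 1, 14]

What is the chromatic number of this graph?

W_{15} = C_{15} plus a hub adjacent to every cycle vertex.
The outer cycle needs 3 colors (odd cycle); the hub is adjacent to all of them so needs a fresh color.
Chromatic number = 3 + 1 = 4.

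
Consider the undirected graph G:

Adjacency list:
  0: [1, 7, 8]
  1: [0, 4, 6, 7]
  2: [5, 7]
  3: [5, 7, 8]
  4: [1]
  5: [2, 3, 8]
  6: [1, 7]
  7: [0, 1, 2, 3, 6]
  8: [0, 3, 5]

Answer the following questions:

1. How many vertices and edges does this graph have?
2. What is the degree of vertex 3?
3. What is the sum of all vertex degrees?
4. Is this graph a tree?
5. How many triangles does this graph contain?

Count: 9 vertices, 13 edges.
Vertex 3 has neighbors [5, 7, 8], degree = 3.
Handshaking lemma: 2 * 13 = 26.
A tree on 9 vertices has 8 edges. This graph has 13 edges (5 extra). Not a tree.
Number of triangles = 3.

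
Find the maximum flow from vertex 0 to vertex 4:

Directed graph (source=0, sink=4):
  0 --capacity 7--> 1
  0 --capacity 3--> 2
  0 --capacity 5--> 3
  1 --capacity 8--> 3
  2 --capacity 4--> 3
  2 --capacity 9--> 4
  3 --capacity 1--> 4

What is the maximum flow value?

Computing max flow:
  Flow on (0->2): 3/3
  Flow on (0->3): 1/5
  Flow on (2->4): 3/9
  Flow on (3->4): 1/1
Maximum flow = 4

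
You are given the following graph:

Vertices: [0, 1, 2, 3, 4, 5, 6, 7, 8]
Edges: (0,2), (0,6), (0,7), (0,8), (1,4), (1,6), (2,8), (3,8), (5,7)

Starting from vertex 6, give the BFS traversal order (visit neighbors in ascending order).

BFS from vertex 6 (neighbors processed in ascending order):
Visit order: 6, 0, 1, 2, 7, 8, 4, 5, 3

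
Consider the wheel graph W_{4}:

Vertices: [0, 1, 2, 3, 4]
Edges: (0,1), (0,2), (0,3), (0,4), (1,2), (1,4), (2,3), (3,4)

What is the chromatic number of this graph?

W_{4} = C_{4} plus a hub adjacent to every cycle vertex.
The outer cycle needs 2 colors (even cycle); the hub is adjacent to all of them so needs a fresh color.
Chromatic number = 2 + 1 = 3.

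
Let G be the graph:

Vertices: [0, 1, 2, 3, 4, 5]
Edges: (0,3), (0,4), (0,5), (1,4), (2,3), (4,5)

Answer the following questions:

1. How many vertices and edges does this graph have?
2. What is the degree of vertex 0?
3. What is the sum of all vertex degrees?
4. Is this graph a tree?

Count: 6 vertices, 6 edges.
Vertex 0 has neighbors [3, 4, 5], degree = 3.
Handshaking lemma: 2 * 6 = 12.
A tree on 6 vertices has 5 edges. This graph has 6 edges (1 extra). Not a tree.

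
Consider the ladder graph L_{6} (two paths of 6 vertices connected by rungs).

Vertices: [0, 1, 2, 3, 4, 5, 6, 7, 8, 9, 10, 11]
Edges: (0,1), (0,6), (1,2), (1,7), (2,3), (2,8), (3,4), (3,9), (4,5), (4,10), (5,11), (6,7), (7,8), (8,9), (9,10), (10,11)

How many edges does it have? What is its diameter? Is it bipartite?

Ladder graph L_{6}: 6 rungs + 2 * (6-1) path edges = 6 + 10 = 16 edges.
Diameter = 6.
Ladder graphs are bipartite (alternating coloring along each path).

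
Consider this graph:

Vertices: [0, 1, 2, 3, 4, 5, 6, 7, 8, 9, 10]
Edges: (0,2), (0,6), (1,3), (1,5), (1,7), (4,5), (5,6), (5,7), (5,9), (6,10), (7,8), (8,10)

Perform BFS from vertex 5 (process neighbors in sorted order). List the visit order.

BFS from vertex 5 (neighbors processed in ascending order):
Visit order: 5, 1, 4, 6, 7, 9, 3, 0, 10, 8, 2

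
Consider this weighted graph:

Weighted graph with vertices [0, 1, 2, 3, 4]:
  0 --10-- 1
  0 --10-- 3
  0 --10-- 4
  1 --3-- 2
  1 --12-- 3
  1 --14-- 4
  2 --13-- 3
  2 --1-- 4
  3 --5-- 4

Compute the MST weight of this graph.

Applying Kruskal's algorithm (sort edges by weight, add if no cycle):
  Add (2,4) w=1
  Add (1,2) w=3
  Add (3,4) w=5
  Add (0,3) w=10
  Skip (0,4) w=10 (creates cycle)
  Skip (0,1) w=10 (creates cycle)
  Skip (1,3) w=12 (creates cycle)
  Skip (2,3) w=13 (creates cycle)
  Skip (1,4) w=14 (creates cycle)
MST weight = 19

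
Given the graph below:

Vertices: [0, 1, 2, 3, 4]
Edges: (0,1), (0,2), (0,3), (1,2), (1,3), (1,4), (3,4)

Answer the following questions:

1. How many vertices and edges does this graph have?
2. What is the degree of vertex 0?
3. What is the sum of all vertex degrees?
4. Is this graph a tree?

Count: 5 vertices, 7 edges.
Vertex 0 has neighbors [1, 2, 3], degree = 3.
Handshaking lemma: 2 * 7 = 14.
A tree on 5 vertices has 4 edges. This graph has 7 edges (3 extra). Not a tree.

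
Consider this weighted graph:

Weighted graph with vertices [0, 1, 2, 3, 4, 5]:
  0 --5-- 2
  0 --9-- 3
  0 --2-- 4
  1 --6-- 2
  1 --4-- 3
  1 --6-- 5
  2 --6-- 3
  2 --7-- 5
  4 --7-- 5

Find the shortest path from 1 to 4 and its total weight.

Using Dijkstra's algorithm from vertex 1:
Shortest path: 1 -> 5 -> 4
Total weight: 6 + 7 = 13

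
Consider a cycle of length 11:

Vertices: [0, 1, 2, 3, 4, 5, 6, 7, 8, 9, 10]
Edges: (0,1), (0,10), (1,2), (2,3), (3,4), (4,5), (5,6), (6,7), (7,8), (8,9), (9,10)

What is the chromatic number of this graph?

This is an odd cycle (C_11). Odd cycles are not bipartite (any 2-coloring forces two adjacent vertices to match), and 3 colors suffice.
Chromatic number = 3.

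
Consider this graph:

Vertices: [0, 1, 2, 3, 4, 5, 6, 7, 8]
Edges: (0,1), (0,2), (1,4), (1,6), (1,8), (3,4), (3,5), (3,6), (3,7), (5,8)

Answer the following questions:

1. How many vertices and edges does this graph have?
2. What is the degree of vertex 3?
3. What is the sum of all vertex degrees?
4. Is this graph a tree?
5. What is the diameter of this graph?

Count: 9 vertices, 10 edges.
Vertex 3 has neighbors [4, 5, 6, 7], degree = 4.
Handshaking lemma: 2 * 10 = 20.
A tree on 9 vertices has 8 edges. This graph has 10 edges (2 extra). Not a tree.
Diameter (longest shortest path) = 5.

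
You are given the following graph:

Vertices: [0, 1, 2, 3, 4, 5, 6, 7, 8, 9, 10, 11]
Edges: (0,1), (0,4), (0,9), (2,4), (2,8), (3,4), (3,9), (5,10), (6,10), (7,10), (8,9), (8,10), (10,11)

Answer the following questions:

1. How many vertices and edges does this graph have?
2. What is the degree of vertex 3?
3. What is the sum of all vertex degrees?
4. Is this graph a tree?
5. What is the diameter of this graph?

Count: 12 vertices, 13 edges.
Vertex 3 has neighbors [4, 9], degree = 2.
Handshaking lemma: 2 * 13 = 26.
A tree on 12 vertices has 11 edges. This graph has 13 edges (2 extra). Not a tree.
Diameter (longest shortest path) = 5.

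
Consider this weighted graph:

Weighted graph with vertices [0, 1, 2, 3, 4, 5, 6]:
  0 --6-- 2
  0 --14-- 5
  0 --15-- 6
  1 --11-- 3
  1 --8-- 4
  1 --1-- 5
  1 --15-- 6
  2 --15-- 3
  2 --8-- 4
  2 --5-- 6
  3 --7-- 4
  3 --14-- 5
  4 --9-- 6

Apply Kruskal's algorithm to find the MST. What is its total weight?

Applying Kruskal's algorithm (sort edges by weight, add if no cycle):
  Add (1,5) w=1
  Add (2,6) w=5
  Add (0,2) w=6
  Add (3,4) w=7
  Add (1,4) w=8
  Add (2,4) w=8
  Skip (4,6) w=9 (creates cycle)
  Skip (1,3) w=11 (creates cycle)
  Skip (0,5) w=14 (creates cycle)
  Skip (3,5) w=14 (creates cycle)
  Skip (0,6) w=15 (creates cycle)
  Skip (1,6) w=15 (creates cycle)
  Skip (2,3) w=15 (creates cycle)
MST weight = 35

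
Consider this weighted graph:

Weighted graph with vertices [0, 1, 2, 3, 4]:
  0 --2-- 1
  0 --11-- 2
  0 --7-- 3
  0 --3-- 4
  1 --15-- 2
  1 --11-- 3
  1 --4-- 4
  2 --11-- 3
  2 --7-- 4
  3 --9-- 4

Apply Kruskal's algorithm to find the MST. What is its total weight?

Applying Kruskal's algorithm (sort edges by weight, add if no cycle):
  Add (0,1) w=2
  Add (0,4) w=3
  Skip (1,4) w=4 (creates cycle)
  Add (0,3) w=7
  Add (2,4) w=7
  Skip (3,4) w=9 (creates cycle)
  Skip (0,2) w=11 (creates cycle)
  Skip (1,3) w=11 (creates cycle)
  Skip (2,3) w=11 (creates cycle)
  Skip (1,2) w=15 (creates cycle)
MST weight = 19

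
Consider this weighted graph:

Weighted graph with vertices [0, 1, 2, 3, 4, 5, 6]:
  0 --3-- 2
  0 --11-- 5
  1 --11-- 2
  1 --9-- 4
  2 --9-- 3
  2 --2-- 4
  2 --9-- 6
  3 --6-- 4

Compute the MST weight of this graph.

Applying Kruskal's algorithm (sort edges by weight, add if no cycle):
  Add (2,4) w=2
  Add (0,2) w=3
  Add (3,4) w=6
  Add (1,4) w=9
  Skip (2,3) w=9 (creates cycle)
  Add (2,6) w=9
  Add (0,5) w=11
  Skip (1,2) w=11 (creates cycle)
MST weight = 40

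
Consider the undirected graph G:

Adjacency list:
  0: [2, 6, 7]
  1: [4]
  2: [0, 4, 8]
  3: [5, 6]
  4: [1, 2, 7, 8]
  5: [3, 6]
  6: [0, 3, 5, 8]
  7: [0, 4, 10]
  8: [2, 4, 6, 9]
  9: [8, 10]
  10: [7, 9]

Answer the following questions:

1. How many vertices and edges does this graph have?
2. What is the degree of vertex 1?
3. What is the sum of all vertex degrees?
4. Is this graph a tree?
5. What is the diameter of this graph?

Count: 11 vertices, 15 edges.
Vertex 1 has neighbors [4], degree = 1.
Handshaking lemma: 2 * 15 = 30.
A tree on 11 vertices has 10 edges. This graph has 15 edges (5 extra). Not a tree.
Diameter (longest shortest path) = 4.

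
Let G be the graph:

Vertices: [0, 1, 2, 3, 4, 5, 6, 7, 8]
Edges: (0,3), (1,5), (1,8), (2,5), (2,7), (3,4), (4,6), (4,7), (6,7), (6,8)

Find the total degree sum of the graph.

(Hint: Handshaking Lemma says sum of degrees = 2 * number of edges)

Count edges: 10 edges.
By Handshaking Lemma: sum of degrees = 2 * 10 = 20.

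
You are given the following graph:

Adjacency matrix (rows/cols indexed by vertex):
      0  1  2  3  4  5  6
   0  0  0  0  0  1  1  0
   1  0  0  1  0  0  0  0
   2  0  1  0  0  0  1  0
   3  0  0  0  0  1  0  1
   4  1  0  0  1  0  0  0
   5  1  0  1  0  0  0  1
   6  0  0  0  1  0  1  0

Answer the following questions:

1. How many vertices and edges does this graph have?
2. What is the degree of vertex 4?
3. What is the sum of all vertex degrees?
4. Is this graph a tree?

Count: 7 vertices, 7 edges.
Vertex 4 has neighbors [0, 3], degree = 2.
Handshaking lemma: 2 * 7 = 14.
A tree on 7 vertices has 6 edges. This graph has 7 edges (1 extra). Not a tree.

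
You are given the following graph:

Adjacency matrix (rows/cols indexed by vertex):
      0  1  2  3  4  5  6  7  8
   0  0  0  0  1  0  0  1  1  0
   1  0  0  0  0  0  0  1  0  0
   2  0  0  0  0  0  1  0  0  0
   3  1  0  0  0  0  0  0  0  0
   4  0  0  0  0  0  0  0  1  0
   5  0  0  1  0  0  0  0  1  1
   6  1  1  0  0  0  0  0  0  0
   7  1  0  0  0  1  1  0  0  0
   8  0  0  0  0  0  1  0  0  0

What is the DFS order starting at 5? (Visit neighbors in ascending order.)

DFS from vertex 5 (neighbors processed in ascending order):
Visit order: 5, 2, 7, 0, 3, 6, 1, 4, 8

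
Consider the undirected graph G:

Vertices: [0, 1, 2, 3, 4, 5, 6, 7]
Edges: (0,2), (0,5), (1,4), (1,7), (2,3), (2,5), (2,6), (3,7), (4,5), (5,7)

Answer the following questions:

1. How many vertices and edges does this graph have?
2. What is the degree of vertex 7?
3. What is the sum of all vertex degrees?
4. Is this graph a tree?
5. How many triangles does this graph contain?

Count: 8 vertices, 10 edges.
Vertex 7 has neighbors [1, 3, 5], degree = 3.
Handshaking lemma: 2 * 10 = 20.
A tree on 8 vertices has 7 edges. This graph has 10 edges (3 extra). Not a tree.
Number of triangles = 1.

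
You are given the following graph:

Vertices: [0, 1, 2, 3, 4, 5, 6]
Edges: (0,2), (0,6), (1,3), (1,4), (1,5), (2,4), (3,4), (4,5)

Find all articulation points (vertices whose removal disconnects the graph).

An articulation point is a vertex whose removal disconnects the graph.
Articulation points: [0, 2, 4]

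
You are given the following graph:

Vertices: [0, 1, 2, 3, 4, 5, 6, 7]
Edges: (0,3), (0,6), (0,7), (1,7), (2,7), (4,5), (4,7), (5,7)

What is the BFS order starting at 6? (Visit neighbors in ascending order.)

BFS from vertex 6 (neighbors processed in ascending order):
Visit order: 6, 0, 3, 7, 1, 2, 4, 5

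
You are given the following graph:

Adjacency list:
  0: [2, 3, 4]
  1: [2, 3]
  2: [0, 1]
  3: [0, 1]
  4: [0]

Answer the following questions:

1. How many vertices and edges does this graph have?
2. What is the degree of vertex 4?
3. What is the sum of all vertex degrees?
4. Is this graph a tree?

Count: 5 vertices, 5 edges.
Vertex 4 has neighbors [0], degree = 1.
Handshaking lemma: 2 * 5 = 10.
A tree on 5 vertices has 4 edges. This graph has 5 edges (1 extra). Not a tree.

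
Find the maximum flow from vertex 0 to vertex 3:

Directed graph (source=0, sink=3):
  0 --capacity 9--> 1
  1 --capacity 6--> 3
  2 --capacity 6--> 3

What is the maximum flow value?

Computing max flow:
  Flow on (0->1): 6/9
  Flow on (1->3): 6/6
Maximum flow = 6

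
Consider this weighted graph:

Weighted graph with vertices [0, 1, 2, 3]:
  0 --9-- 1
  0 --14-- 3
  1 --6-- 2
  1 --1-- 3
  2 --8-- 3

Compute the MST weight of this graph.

Applying Kruskal's algorithm (sort edges by weight, add if no cycle):
  Add (1,3) w=1
  Add (1,2) w=6
  Skip (2,3) w=8 (creates cycle)
  Add (0,1) w=9
  Skip (0,3) w=14 (creates cycle)
MST weight = 16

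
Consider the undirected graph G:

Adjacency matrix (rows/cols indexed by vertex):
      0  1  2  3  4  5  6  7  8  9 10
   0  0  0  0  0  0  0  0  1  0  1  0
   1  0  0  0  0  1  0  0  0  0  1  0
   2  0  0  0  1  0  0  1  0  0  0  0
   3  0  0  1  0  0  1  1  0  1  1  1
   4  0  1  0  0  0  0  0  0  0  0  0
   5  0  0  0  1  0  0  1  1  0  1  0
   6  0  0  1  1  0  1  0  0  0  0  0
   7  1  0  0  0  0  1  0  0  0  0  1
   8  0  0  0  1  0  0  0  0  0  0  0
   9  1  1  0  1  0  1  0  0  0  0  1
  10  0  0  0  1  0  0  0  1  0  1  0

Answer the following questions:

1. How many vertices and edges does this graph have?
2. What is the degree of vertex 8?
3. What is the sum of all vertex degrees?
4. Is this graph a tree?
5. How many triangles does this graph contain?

Count: 11 vertices, 16 edges.
Vertex 8 has neighbors [3], degree = 1.
Handshaking lemma: 2 * 16 = 32.
A tree on 11 vertices has 10 edges. This graph has 16 edges (6 extra). Not a tree.
Number of triangles = 4.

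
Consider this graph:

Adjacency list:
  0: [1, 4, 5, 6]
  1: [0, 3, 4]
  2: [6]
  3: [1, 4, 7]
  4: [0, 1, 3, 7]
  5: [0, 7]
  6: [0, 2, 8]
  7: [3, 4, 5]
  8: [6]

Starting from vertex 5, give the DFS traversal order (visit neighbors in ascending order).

DFS from vertex 5 (neighbors processed in ascending order):
Visit order: 5, 0, 1, 3, 4, 7, 6, 2, 8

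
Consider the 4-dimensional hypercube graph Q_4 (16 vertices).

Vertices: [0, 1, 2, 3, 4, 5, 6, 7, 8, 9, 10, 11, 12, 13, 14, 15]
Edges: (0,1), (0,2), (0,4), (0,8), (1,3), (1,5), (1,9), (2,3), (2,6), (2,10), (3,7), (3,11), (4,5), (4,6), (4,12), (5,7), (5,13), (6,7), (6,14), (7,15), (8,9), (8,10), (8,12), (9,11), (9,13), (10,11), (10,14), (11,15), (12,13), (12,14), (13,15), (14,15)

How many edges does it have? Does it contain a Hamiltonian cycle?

Q_4 has 16 * 4 / 2 = 32 edges.
Q_4 (d >= 2) always has a Hamiltonian cycle: a 4-bit cyclic Gray code visits every vertex exactly once and returns to the start.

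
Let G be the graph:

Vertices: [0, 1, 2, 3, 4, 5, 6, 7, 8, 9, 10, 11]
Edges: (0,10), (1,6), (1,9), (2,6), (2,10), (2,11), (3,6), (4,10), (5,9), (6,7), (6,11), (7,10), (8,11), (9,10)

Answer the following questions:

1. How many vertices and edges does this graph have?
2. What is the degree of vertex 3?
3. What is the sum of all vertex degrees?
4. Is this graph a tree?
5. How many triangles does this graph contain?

Count: 12 vertices, 14 edges.
Vertex 3 has neighbors [6], degree = 1.
Handshaking lemma: 2 * 14 = 28.
A tree on 12 vertices has 11 edges. This graph has 14 edges (3 extra). Not a tree.
Number of triangles = 1.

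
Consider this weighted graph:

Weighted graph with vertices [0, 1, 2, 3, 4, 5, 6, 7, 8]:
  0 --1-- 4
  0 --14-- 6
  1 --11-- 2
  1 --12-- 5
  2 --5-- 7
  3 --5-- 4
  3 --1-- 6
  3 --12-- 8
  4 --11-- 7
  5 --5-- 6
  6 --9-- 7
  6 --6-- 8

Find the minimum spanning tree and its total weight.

Applying Kruskal's algorithm (sort edges by weight, add if no cycle):
  Add (0,4) w=1
  Add (3,6) w=1
  Add (2,7) w=5
  Add (3,4) w=5
  Add (5,6) w=5
  Add (6,8) w=6
  Add (6,7) w=9
  Add (1,2) w=11
  Skip (4,7) w=11 (creates cycle)
  Skip (1,5) w=12 (creates cycle)
  Skip (3,8) w=12 (creates cycle)
  Skip (0,6) w=14 (creates cycle)
MST weight = 43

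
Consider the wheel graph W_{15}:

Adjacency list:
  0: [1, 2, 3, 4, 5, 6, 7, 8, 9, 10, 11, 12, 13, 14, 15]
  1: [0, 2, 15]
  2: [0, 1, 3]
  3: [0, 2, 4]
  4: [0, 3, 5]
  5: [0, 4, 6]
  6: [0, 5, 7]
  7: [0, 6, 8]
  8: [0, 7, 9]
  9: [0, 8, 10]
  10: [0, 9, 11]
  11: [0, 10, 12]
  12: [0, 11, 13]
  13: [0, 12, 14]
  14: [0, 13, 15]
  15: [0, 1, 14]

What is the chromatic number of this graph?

W_{15} = C_{15} plus a hub adjacent to every cycle vertex.
The outer cycle needs 3 colors (odd cycle); the hub is adjacent to all of them so needs a fresh color.
Chromatic number = 3 + 1 = 4.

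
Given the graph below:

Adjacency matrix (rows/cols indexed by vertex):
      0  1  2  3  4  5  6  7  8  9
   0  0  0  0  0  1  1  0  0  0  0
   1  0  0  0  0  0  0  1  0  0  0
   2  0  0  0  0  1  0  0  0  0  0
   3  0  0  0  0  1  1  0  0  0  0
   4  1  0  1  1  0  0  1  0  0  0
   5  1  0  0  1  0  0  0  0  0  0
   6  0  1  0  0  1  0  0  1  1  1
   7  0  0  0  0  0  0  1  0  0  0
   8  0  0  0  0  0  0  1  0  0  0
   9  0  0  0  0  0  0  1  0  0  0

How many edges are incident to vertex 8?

Vertex 8 has neighbors [6], so deg(8) = 1.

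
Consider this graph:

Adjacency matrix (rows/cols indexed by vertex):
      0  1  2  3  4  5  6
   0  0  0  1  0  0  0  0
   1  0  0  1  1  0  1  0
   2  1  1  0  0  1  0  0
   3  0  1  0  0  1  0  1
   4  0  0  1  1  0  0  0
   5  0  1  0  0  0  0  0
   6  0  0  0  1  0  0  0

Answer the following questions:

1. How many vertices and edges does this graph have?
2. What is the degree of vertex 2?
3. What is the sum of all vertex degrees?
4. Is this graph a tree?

Count: 7 vertices, 7 edges.
Vertex 2 has neighbors [0, 1, 4], degree = 3.
Handshaking lemma: 2 * 7 = 14.
A tree on 7 vertices has 6 edges. This graph has 7 edges (1 extra). Not a tree.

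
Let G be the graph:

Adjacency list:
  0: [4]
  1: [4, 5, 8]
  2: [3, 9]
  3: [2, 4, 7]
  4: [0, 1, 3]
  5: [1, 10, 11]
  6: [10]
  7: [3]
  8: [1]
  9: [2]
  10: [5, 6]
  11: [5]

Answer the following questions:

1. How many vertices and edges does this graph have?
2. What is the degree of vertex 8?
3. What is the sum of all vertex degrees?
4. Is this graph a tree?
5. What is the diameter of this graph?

Count: 12 vertices, 11 edges.
Vertex 8 has neighbors [1], degree = 1.
Handshaking lemma: 2 * 11 = 22.
A graph is a tree iff it is connected and has exactly n-1 edges. This graph is connected (all 12 vertices in one component) and has 12-1 = 11 edges. It is a tree.
Diameter (longest shortest path) = 7.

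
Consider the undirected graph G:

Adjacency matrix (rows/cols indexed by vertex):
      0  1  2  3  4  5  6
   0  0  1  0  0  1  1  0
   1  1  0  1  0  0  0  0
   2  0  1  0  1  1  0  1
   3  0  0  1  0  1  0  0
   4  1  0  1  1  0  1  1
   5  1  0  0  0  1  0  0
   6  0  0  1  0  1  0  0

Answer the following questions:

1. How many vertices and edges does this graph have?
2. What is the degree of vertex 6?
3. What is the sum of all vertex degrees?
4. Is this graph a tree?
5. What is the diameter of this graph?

Count: 7 vertices, 10 edges.
Vertex 6 has neighbors [2, 4], degree = 2.
Handshaking lemma: 2 * 10 = 20.
A tree on 7 vertices has 6 edges. This graph has 10 edges (4 extra). Not a tree.
Diameter (longest shortest path) = 2.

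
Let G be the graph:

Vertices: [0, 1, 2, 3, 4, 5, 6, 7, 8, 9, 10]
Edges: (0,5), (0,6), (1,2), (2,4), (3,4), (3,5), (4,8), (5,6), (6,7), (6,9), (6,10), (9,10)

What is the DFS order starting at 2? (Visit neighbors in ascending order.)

DFS from vertex 2 (neighbors processed in ascending order):
Visit order: 2, 1, 4, 3, 5, 0, 6, 7, 9, 10, 8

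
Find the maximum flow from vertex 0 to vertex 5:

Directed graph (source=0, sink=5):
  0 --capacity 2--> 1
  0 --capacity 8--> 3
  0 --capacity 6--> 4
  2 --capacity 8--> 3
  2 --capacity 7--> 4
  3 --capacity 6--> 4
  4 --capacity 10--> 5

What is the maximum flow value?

Computing max flow:
  Flow on (0->3): 6/8
  Flow on (0->4): 4/6
  Flow on (3->4): 6/6
  Flow on (4->5): 10/10
Maximum flow = 10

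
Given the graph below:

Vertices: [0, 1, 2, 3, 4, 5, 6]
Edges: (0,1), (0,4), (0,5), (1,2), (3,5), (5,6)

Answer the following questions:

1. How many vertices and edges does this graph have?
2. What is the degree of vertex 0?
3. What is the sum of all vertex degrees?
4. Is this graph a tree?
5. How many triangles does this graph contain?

Count: 7 vertices, 6 edges.
Vertex 0 has neighbors [1, 4, 5], degree = 3.
Handshaking lemma: 2 * 6 = 12.
A graph is a tree iff it is connected and has exactly n-1 edges. This graph is connected (all 7 vertices in one component) and has 7-1 = 6 edges. It is a tree.
Number of triangles = 0.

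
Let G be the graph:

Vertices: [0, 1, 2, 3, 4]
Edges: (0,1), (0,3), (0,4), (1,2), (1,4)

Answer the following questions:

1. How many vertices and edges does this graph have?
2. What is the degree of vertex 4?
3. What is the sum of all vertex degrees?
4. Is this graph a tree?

Count: 5 vertices, 5 edges.
Vertex 4 has neighbors [0, 1], degree = 2.
Handshaking lemma: 2 * 5 = 10.
A tree on 5 vertices has 4 edges. This graph has 5 edges (1 extra). Not a tree.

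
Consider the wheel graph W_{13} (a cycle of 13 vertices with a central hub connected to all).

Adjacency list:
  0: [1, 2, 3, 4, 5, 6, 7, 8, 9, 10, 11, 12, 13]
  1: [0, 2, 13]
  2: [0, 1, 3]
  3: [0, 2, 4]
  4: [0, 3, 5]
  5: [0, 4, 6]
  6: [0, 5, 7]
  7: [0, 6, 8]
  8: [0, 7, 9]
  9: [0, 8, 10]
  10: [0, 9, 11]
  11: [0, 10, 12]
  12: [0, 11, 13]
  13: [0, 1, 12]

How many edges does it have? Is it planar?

Wheel graph W_{13}: 13 cycle edges + 13 spoke edges = 26 edges.
Total vertices: 14.
The graph is planar.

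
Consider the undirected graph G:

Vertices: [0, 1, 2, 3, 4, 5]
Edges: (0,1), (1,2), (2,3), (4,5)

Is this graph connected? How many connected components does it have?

Checking connectivity: the graph has 2 connected component(s).
Components: [[0, 1, 2, 3], [4, 5]]. The graph is NOT connected.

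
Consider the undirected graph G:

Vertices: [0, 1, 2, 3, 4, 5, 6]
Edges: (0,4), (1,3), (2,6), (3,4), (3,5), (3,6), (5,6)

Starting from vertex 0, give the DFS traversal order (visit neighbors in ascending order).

DFS from vertex 0 (neighbors processed in ascending order):
Visit order: 0, 4, 3, 1, 5, 6, 2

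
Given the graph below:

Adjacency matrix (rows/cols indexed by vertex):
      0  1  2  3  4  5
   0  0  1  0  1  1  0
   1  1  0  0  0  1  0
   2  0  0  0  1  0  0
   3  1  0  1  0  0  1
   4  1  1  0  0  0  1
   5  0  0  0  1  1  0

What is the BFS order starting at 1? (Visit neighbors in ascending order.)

BFS from vertex 1 (neighbors processed in ascending order):
Visit order: 1, 0, 4, 3, 5, 2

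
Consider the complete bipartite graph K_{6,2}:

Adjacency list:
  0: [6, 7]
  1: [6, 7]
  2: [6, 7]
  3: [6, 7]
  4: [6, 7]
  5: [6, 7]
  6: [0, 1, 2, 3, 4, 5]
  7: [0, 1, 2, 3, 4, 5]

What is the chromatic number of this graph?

K_{6,2} is bipartite: vertices split into two independent sets of size 6 and 2.
Color one set 0, the other 1. No adjacent vertices share a color.
Chromatic number = 2.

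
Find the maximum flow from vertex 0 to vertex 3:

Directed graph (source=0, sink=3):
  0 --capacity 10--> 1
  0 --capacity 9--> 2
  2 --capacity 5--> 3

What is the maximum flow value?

Computing max flow:
  Flow on (0->2): 5/9
  Flow on (2->3): 5/5
Maximum flow = 5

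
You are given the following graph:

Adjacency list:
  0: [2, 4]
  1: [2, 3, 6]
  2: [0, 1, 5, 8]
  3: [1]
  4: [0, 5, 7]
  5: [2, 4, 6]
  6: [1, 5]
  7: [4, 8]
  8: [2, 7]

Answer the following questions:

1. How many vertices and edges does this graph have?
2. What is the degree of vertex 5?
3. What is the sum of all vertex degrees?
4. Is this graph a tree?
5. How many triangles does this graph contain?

Count: 9 vertices, 11 edges.
Vertex 5 has neighbors [2, 4, 6], degree = 3.
Handshaking lemma: 2 * 11 = 22.
A tree on 9 vertices has 8 edges. This graph has 11 edges (3 extra). Not a tree.
Number of triangles = 0.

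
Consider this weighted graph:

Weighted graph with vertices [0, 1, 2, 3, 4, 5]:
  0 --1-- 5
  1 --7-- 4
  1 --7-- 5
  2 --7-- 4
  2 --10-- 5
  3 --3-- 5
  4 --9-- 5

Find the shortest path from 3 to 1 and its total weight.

Using Dijkstra's algorithm from vertex 3:
Shortest path: 3 -> 5 -> 1
Total weight: 3 + 7 = 10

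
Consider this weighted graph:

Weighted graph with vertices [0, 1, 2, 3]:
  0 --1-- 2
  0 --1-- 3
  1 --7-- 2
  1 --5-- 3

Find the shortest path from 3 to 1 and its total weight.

Using Dijkstra's algorithm from vertex 3:
Shortest path: 3 -> 1
Total weight: 5 = 5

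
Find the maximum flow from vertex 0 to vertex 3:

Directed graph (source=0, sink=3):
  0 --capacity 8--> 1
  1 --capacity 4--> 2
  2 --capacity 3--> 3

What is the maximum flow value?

Computing max flow:
  Flow on (0->1): 3/8
  Flow on (1->2): 3/4
  Flow on (2->3): 3/3
Maximum flow = 3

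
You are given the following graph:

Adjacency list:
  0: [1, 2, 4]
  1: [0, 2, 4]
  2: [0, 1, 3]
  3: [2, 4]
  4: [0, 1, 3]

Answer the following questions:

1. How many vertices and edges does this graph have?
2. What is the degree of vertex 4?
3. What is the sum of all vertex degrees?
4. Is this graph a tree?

Count: 5 vertices, 7 edges.
Vertex 4 has neighbors [0, 1, 3], degree = 3.
Handshaking lemma: 2 * 7 = 14.
A tree on 5 vertices has 4 edges. This graph has 7 edges (3 extra). Not a tree.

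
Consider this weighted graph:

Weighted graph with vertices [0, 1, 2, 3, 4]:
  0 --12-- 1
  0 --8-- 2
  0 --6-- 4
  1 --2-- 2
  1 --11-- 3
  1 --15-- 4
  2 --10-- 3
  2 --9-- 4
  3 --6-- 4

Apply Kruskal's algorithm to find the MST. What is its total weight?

Applying Kruskal's algorithm (sort edges by weight, add if no cycle):
  Add (1,2) w=2
  Add (0,4) w=6
  Add (3,4) w=6
  Add (0,2) w=8
  Skip (2,4) w=9 (creates cycle)
  Skip (2,3) w=10 (creates cycle)
  Skip (1,3) w=11 (creates cycle)
  Skip (0,1) w=12 (creates cycle)
  Skip (1,4) w=15 (creates cycle)
MST weight = 22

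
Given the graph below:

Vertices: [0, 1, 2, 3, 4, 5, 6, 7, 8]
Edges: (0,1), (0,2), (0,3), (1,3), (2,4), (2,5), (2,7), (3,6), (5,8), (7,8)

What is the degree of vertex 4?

Vertex 4 has neighbors [2], so deg(4) = 1.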